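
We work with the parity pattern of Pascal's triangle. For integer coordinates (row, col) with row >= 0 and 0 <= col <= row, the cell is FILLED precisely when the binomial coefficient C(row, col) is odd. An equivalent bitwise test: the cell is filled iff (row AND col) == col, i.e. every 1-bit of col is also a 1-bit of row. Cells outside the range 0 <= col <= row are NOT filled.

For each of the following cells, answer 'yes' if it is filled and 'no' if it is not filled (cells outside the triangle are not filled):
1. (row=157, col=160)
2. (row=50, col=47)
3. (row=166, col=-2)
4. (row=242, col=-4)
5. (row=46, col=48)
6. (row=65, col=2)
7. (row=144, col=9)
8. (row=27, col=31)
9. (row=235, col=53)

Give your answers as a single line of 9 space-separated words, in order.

(157,160): col outside [0, 157] -> not filled
(50,47): row=0b110010, col=0b101111, row AND col = 0b100010 = 34; 34 != 47 -> empty
(166,-2): col outside [0, 166] -> not filled
(242,-4): col outside [0, 242] -> not filled
(46,48): col outside [0, 46] -> not filled
(65,2): row=0b1000001, col=0b10, row AND col = 0b0 = 0; 0 != 2 -> empty
(144,9): row=0b10010000, col=0b1001, row AND col = 0b0 = 0; 0 != 9 -> empty
(27,31): col outside [0, 27] -> not filled
(235,53): row=0b11101011, col=0b110101, row AND col = 0b100001 = 33; 33 != 53 -> empty

Answer: no no no no no no no no no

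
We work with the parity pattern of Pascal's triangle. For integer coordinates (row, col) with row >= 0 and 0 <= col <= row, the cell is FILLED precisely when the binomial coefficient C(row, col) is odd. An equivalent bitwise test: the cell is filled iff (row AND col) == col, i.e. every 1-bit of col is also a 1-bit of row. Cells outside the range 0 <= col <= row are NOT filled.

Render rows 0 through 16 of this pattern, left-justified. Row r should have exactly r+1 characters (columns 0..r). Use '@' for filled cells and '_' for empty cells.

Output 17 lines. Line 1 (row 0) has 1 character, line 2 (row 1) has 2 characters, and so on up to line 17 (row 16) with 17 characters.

r0=0: @
r1=1: @@
r2=10: @_@
r3=11: @@@@
r4=100: @___@
r5=101: @@__@@
r6=110: @_@_@_@
r7=111: @@@@@@@@
r8=1000: @_______@
r9=1001: @@______@@
r10=1010: @_@_____@_@
r11=1011: @@@@____@@@@
r12=1100: @___@___@___@
r13=1101: @@__@@__@@__@@
r14=1110: @_@_@_@_@_@_@_@
r15=1111: @@@@@@@@@@@@@@@@
r16=10000: @_______________@

Answer: @
@@
@_@
@@@@
@___@
@@__@@
@_@_@_@
@@@@@@@@
@_______@
@@______@@
@_@_____@_@
@@@@____@@@@
@___@___@___@
@@__@@__@@__@@
@_@_@_@_@_@_@_@
@@@@@@@@@@@@@@@@
@_______________@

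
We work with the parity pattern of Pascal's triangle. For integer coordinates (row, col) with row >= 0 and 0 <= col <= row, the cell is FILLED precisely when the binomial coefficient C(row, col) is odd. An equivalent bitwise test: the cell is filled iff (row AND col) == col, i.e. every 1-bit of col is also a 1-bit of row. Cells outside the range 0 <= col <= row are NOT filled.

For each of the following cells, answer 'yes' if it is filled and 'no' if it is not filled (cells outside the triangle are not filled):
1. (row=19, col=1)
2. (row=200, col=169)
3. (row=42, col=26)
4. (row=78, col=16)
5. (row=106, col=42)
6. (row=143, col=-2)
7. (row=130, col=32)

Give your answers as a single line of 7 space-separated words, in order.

(19,1): row=0b10011, col=0b1, row AND col = 0b1 = 1; 1 == 1 -> filled
(200,169): row=0b11001000, col=0b10101001, row AND col = 0b10001000 = 136; 136 != 169 -> empty
(42,26): row=0b101010, col=0b11010, row AND col = 0b1010 = 10; 10 != 26 -> empty
(78,16): row=0b1001110, col=0b10000, row AND col = 0b0 = 0; 0 != 16 -> empty
(106,42): row=0b1101010, col=0b101010, row AND col = 0b101010 = 42; 42 == 42 -> filled
(143,-2): col outside [0, 143] -> not filled
(130,32): row=0b10000010, col=0b100000, row AND col = 0b0 = 0; 0 != 32 -> empty

Answer: yes no no no yes no no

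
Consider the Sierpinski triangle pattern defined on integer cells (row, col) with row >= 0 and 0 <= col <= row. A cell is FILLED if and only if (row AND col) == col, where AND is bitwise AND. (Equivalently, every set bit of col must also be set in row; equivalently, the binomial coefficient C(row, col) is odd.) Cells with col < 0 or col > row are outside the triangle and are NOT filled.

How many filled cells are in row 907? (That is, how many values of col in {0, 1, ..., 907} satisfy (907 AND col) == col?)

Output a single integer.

Answer: 64

Derivation:
907 in binary = 1110001011
popcount(907) = number of 1-bits in 1110001011 = 6
A col c satisfies (907 AND c) == c iff every set bit of c is also set in 907; each of the 6 set bits of 907 can independently be on or off in c.
count = 2^6 = 64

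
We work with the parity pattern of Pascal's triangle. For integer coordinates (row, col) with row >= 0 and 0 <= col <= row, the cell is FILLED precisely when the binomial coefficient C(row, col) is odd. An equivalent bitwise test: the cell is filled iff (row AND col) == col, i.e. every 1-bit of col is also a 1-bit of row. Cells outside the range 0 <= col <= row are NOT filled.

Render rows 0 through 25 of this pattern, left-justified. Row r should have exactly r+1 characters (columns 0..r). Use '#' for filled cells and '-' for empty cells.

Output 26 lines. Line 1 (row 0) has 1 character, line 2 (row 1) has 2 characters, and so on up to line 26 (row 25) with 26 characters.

r0=0: #
r1=1: ##
r2=10: #-#
r3=11: ####
r4=100: #---#
r5=101: ##--##
r6=110: #-#-#-#
r7=111: ########
r8=1000: #-------#
r9=1001: ##------##
r10=1010: #-#-----#-#
r11=1011: ####----####
r12=1100: #---#---#---#
r13=1101: ##--##--##--##
r14=1110: #-#-#-#-#-#-#-#
r15=1111: ################
r16=10000: #---------------#
r17=10001: ##--------------##
r18=10010: #-#-------------#-#
r19=10011: ####------------####
r20=10100: #---#-----------#---#
r21=10101: ##--##----------##--##
r22=10110: #-#-#-#---------#-#-#-#
r23=10111: ########--------########
r24=11000: #-------#-------#-------#
r25=11001: ##------##------##------##

Answer: #
##
#-#
####
#---#
##--##
#-#-#-#
########
#-------#
##------##
#-#-----#-#
####----####
#---#---#---#
##--##--##--##
#-#-#-#-#-#-#-#
################
#---------------#
##--------------##
#-#-------------#-#
####------------####
#---#-----------#---#
##--##----------##--##
#-#-#-#---------#-#-#-#
########--------########
#-------#-------#-------#
##------##------##------##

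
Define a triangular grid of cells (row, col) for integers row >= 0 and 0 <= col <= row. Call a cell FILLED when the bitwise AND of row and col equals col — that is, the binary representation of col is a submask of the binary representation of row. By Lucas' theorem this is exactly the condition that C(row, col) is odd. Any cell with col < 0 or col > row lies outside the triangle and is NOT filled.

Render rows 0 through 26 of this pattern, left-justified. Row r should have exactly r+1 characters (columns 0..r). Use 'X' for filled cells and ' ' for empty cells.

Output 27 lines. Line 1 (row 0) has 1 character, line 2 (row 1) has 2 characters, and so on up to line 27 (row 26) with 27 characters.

Answer: X
XX
X X
XXXX
X   X
XX  XX
X X X X
XXXXXXXX
X       X
XX      XX
X X     X X
XXXX    XXXX
X   X   X   X
XX  XX  XX  XX
X X X X X X X X
XXXXXXXXXXXXXXXX
X               X
XX              XX
X X             X X
XXXX            XXXX
X   X           X   X
XX  XX          XX  XX
X X X X         X X X X
XXXXXXXX        XXXXXXXX
X       X       X       X
XX      XX      XX      XX
X X     X X     X X     X X

Derivation:
r0=0: X
r1=1: XX
r2=10: X X
r3=11: XXXX
r4=100: X   X
r5=101: XX  XX
r6=110: X X X X
r7=111: XXXXXXXX
r8=1000: X       X
r9=1001: XX      XX
r10=1010: X X     X X
r11=1011: XXXX    XXXX
r12=1100: X   X   X   X
r13=1101: XX  XX  XX  XX
r14=1110: X X X X X X X X
r15=1111: XXXXXXXXXXXXXXXX
r16=10000: X               X
r17=10001: XX              XX
r18=10010: X X             X X
r19=10011: XXXX            XXXX
r20=10100: X   X           X   X
r21=10101: XX  XX          XX  XX
r22=10110: X X X X         X X X X
r23=10111: XXXXXXXX        XXXXXXXX
r24=11000: X       X       X       X
r25=11001: XX      XX      XX      XX
r26=11010: X X     X X     X X     X X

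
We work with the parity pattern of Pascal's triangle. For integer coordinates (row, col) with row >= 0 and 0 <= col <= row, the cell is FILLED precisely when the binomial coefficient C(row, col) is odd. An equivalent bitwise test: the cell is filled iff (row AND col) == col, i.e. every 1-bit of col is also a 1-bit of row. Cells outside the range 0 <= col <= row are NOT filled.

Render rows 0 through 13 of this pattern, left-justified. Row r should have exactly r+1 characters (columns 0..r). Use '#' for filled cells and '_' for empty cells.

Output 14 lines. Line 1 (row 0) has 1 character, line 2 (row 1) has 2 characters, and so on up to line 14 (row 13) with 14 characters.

r0=0: #
r1=1: ##
r2=10: #_#
r3=11: ####
r4=100: #___#
r5=101: ##__##
r6=110: #_#_#_#
r7=111: ########
r8=1000: #_______#
r9=1001: ##______##
r10=1010: #_#_____#_#
r11=1011: ####____####
r12=1100: #___#___#___#
r13=1101: ##__##__##__##

Answer: #
##
#_#
####
#___#
##__##
#_#_#_#
########
#_______#
##______##
#_#_____#_#
####____####
#___#___#___#
##__##__##__##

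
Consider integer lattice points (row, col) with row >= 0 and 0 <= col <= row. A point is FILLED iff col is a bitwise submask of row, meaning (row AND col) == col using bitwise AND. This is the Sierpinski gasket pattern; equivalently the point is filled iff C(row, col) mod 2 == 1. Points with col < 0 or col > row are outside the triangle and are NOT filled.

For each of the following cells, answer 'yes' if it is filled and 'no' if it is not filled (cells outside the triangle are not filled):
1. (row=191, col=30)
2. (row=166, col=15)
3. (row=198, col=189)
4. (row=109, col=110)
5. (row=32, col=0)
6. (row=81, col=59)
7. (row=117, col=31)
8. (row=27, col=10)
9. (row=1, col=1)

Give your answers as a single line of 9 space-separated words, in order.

(191,30): row=0b10111111, col=0b11110, row AND col = 0b11110 = 30; 30 == 30 -> filled
(166,15): row=0b10100110, col=0b1111, row AND col = 0b110 = 6; 6 != 15 -> empty
(198,189): row=0b11000110, col=0b10111101, row AND col = 0b10000100 = 132; 132 != 189 -> empty
(109,110): col outside [0, 109] -> not filled
(32,0): row=0b100000, col=0b0, row AND col = 0b0 = 0; 0 == 0 -> filled
(81,59): row=0b1010001, col=0b111011, row AND col = 0b10001 = 17; 17 != 59 -> empty
(117,31): row=0b1110101, col=0b11111, row AND col = 0b10101 = 21; 21 != 31 -> empty
(27,10): row=0b11011, col=0b1010, row AND col = 0b1010 = 10; 10 == 10 -> filled
(1,1): row=0b1, col=0b1, row AND col = 0b1 = 1; 1 == 1 -> filled

Answer: yes no no no yes no no yes yes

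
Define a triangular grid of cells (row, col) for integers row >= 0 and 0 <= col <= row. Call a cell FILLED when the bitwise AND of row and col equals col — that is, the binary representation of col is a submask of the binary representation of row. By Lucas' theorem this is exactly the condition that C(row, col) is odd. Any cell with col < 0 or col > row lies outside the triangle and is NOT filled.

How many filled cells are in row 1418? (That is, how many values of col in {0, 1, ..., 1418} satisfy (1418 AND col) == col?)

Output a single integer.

1418 in binary = 10110001010
popcount(1418) = number of 1-bits in 10110001010 = 5
A col c satisfies (1418 AND c) == c iff every set bit of c is also set in 1418; each of the 5 set bits of 1418 can independently be on or off in c.
count = 2^5 = 32

Answer: 32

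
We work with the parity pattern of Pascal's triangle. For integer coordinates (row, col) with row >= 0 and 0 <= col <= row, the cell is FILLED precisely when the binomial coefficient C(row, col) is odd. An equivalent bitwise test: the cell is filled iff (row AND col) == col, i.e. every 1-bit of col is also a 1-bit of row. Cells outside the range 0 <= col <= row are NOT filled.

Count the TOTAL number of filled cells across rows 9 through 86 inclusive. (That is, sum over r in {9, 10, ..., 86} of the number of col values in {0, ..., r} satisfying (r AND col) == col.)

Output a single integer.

Answer: 938

Derivation:
r9=1001 pc2: +4 =4
r10=1010 pc2: +4 =8
r11=1011 pc3: +8 =16
r12=1100 pc2: +4 =20
r13=1101 pc3: +8 =28
r14=1110 pc3: +8 =36
r15=1111 pc4: +16 =52
r16=10000 pc1: +2 =54
r17=10001 pc2: +4 =58
r18=10010 pc2: +4 =62
r19=10011 pc3: +8 =70
r20=10100 pc2: +4 =74
r21=10101 pc3: +8 =82
r22=10110 pc3: +8 =90
r23=10111 pc4: +16 =106
r24=11000 pc2: +4 =110
r25=11001 pc3: +8 =118
r26=11010 pc3: +8 =126
r27=11011 pc4: +16 =142
r28=11100 pc3: +8 =150
r29=11101 pc4: +16 =166
r30=11110 pc4: +16 =182
r31=11111 pc5: +32 =214
r32=100000 pc1: +2 =216
r33=100001 pc2: +4 =220
r34=100010 pc2: +4 =224
r35=100011 pc3: +8 =232
r36=100100 pc2: +4 =236
r37=100101 pc3: +8 =244
r38=100110 pc3: +8 =252
r39=100111 pc4: +16 =268
r40=101000 pc2: +4 =272
r41=101001 pc3: +8 =280
r42=101010 pc3: +8 =288
r43=101011 pc4: +16 =304
r44=101100 pc3: +8 =312
r45=101101 pc4: +16 =328
r46=101110 pc4: +16 =344
r47=101111 pc5: +32 =376
r48=110000 pc2: +4 =380
r49=110001 pc3: +8 =388
r50=110010 pc3: +8 =396
r51=110011 pc4: +16 =412
r52=110100 pc3: +8 =420
r53=110101 pc4: +16 =436
r54=110110 pc4: +16 =452
r55=110111 pc5: +32 =484
r56=111000 pc3: +8 =492
r57=111001 pc4: +16 =508
r58=111010 pc4: +16 =524
r59=111011 pc5: +32 =556
r60=111100 pc4: +16 =572
r61=111101 pc5: +32 =604
r62=111110 pc5: +32 =636
r63=111111 pc6: +64 =700
r64=1000000 pc1: +2 =702
r65=1000001 pc2: +4 =706
r66=1000010 pc2: +4 =710
r67=1000011 pc3: +8 =718
r68=1000100 pc2: +4 =722
r69=1000101 pc3: +8 =730
r70=1000110 pc3: +8 =738
r71=1000111 pc4: +16 =754
r72=1001000 pc2: +4 =758
r73=1001001 pc3: +8 =766
r74=1001010 pc3: +8 =774
r75=1001011 pc4: +16 =790
r76=1001100 pc3: +8 =798
r77=1001101 pc4: +16 =814
r78=1001110 pc4: +16 =830
r79=1001111 pc5: +32 =862
r80=1010000 pc2: +4 =866
r81=1010001 pc3: +8 =874
r82=1010010 pc3: +8 =882
r83=1010011 pc4: +16 =898
r84=1010100 pc3: +8 =906
r85=1010101 pc4: +16 =922
r86=1010110 pc4: +16 =938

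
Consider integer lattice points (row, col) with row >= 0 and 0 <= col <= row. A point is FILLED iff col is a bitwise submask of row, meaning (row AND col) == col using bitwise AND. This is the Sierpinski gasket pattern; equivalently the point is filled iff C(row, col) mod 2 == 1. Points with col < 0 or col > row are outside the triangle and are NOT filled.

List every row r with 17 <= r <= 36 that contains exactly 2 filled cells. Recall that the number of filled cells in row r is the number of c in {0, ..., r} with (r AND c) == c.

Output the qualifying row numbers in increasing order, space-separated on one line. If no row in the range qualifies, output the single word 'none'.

Answer: 32

Derivation:
Row r has 2^popcount(r) filled cells, so we need popcount(r) = log2(2) = 1.
Scan r = 17..36 and keep those with exactly 1 one-bits:
r=17=10001 popcount=2 -> skip
r=18=10010 popcount=2 -> skip
r=19=10011 popcount=3 -> skip
r=20=10100 popcount=2 -> skip
r=21=10101 popcount=3 -> skip
r=22=10110 popcount=3 -> skip
r=23=10111 popcount=4 -> skip
r=24=11000 popcount=2 -> skip
r=25=11001 popcount=3 -> skip
r=26=11010 popcount=3 -> skip
r=27=11011 popcount=4 -> skip
r=28=11100 popcount=3 -> skip
r=29=11101 popcount=4 -> skip
r=30=11110 popcount=4 -> skip
r=31=11111 popcount=5 -> skip
r=32=100000 popcount=1 -> KEEP
r=33=100001 popcount=2 -> skip
r=34=100010 popcount=2 -> skip
r=35=100011 popcount=3 -> skip
r=36=100100 popcount=2 -> skip
Kept rows: 32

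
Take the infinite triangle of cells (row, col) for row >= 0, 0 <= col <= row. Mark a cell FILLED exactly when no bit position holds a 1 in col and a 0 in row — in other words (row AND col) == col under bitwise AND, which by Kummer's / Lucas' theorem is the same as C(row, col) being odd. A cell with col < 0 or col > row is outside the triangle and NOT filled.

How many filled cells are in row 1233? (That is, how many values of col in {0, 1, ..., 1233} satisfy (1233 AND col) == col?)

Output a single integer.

1233 in binary = 10011010001
popcount(1233) = number of 1-bits in 10011010001 = 5
A col c satisfies (1233 AND c) == c iff every set bit of c is also set in 1233; each of the 5 set bits of 1233 can independently be on or off in c.
count = 2^5 = 32

Answer: 32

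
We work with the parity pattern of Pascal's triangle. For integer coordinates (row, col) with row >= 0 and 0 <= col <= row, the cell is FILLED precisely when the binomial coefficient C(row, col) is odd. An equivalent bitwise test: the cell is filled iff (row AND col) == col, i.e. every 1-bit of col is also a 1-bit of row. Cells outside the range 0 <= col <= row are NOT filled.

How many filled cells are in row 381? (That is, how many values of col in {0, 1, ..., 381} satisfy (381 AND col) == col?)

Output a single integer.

Answer: 128

Derivation:
381 in binary = 101111101
popcount(381) = number of 1-bits in 101111101 = 7
A col c satisfies (381 AND c) == c iff every set bit of c is also set in 381; each of the 7 set bits of 381 can independently be on or off in c.
count = 2^7 = 128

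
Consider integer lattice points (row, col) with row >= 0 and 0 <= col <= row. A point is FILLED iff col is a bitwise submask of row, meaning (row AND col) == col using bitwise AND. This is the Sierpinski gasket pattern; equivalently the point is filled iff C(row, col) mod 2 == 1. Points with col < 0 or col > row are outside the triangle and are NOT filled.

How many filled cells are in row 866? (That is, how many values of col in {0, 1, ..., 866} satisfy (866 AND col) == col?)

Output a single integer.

866 in binary = 1101100010
popcount(866) = number of 1-bits in 1101100010 = 5
A col c satisfies (866 AND c) == c iff every set bit of c is also set in 866; each of the 5 set bits of 866 can independently be on or off in c.
count = 2^5 = 32

Answer: 32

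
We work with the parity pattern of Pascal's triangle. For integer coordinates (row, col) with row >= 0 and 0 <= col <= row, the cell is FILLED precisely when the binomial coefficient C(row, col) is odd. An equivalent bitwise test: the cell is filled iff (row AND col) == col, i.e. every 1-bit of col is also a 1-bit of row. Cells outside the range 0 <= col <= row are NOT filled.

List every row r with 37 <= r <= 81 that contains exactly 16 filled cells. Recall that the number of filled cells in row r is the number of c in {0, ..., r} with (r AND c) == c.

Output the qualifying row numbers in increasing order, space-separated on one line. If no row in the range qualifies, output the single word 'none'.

Answer: 39 43 45 46 51 53 54 57 58 60 71 75 77 78

Derivation:
Row r has 2^popcount(r) filled cells, so we need popcount(r) = log2(16) = 4.
Scan r = 37..81 and keep those with exactly 4 one-bits:
r=37=100101 popcount=3 -> skip
r=38=100110 popcount=3 -> skip
r=39=100111 popcount=4 -> KEEP
r=40=101000 popcount=2 -> skip
r=41=101001 popcount=3 -> skip
r=42=101010 popcount=3 -> skip
r=43=101011 popcount=4 -> KEEP
r=44=101100 popcount=3 -> skip
r=45=101101 popcount=4 -> KEEP
r=46=101110 popcount=4 -> KEEP
r=47=101111 popcount=5 -> skip
r=48=110000 popcount=2 -> skip
r=49=110001 popcount=3 -> skip
r=50=110010 popcount=3 -> skip
r=51=110011 popcount=4 -> KEEP
r=52=110100 popcount=3 -> skip
r=53=110101 popcount=4 -> KEEP
r=54=110110 popcount=4 -> KEEP
r=55=110111 popcount=5 -> skip
r=56=111000 popcount=3 -> skip
r=57=111001 popcount=4 -> KEEP
r=58=111010 popcount=4 -> KEEP
r=59=111011 popcount=5 -> skip
r=60=111100 popcount=4 -> KEEP
r=61=111101 popcount=5 -> skip
r=62=111110 popcount=5 -> skip
r=63=111111 popcount=6 -> skip
r=64=1000000 popcount=1 -> skip
r=65=1000001 popcount=2 -> skip
r=66=1000010 popcount=2 -> skip
r=67=1000011 popcount=3 -> skip
r=68=1000100 popcount=2 -> skip
r=69=1000101 popcount=3 -> skip
r=70=1000110 popcount=3 -> skip
r=71=1000111 popcount=4 -> KEEP
r=72=1001000 popcount=2 -> skip
r=73=1001001 popcount=3 -> skip
r=74=1001010 popcount=3 -> skip
r=75=1001011 popcount=4 -> KEEP
r=76=1001100 popcount=3 -> skip
r=77=1001101 popcount=4 -> KEEP
r=78=1001110 popcount=4 -> KEEP
r=79=1001111 popcount=5 -> skip
r=80=1010000 popcount=2 -> skip
r=81=1010001 popcount=3 -> skip
Kept rows: 39 43 45 46 51 53 54 57 58 60 71 75 77 78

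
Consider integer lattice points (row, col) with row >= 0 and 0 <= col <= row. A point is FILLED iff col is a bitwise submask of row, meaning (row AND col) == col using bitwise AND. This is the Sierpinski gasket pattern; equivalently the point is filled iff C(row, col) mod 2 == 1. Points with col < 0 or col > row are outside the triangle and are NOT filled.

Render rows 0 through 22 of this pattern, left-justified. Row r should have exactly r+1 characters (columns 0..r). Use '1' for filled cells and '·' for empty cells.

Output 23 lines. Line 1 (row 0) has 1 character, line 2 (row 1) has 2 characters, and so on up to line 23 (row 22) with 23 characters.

r0=0: 1
r1=1: 11
r2=10: 1·1
r3=11: 1111
r4=100: 1···1
r5=101: 11··11
r6=110: 1·1·1·1
r7=111: 11111111
r8=1000: 1·······1
r9=1001: 11······11
r10=1010: 1·1·····1·1
r11=1011: 1111····1111
r12=1100: 1···1···1···1
r13=1101: 11··11··11··11
r14=1110: 1·1·1·1·1·1·1·1
r15=1111: 1111111111111111
r16=10000: 1···············1
r17=10001: 11··············11
r18=10010: 1·1·············1·1
r19=10011: 1111············1111
r20=10100: 1···1···········1···1
r21=10101: 11··11··········11··11
r22=10110: 1·1·1·1·········1·1·1·1

Answer: 1
11
1·1
1111
1···1
11··11
1·1·1·1
11111111
1·······1
11······11
1·1·····1·1
1111····1111
1···1···1···1
11··11··11··11
1·1·1·1·1·1·1·1
1111111111111111
1···············1
11··············11
1·1·············1·1
1111············1111
1···1···········1···1
11··11··········11··11
1·1·1·1·········1·1·1·1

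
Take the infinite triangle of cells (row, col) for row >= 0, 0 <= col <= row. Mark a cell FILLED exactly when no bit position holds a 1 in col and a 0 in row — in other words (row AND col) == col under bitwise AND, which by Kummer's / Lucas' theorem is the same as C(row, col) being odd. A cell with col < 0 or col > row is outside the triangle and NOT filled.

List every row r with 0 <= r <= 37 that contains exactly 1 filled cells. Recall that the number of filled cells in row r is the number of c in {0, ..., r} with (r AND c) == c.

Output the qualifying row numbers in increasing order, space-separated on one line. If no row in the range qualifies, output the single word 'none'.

Row r has 2^popcount(r) filled cells, so we need popcount(r) = log2(1) = 0.
Scan r = 0..37 and keep those with exactly 0 one-bits:
r=0=0 popcount=0 -> KEEP
r=1=1 popcount=1 -> skip
r=2=10 popcount=1 -> skip
r=3=11 popcount=2 -> skip
r=4=100 popcount=1 -> skip
r=5=101 popcount=2 -> skip
r=6=110 popcount=2 -> skip
r=7=111 popcount=3 -> skip
r=8=1000 popcount=1 -> skip
r=9=1001 popcount=2 -> skip
r=10=1010 popcount=2 -> skip
r=11=1011 popcount=3 -> skip
r=12=1100 popcount=2 -> skip
r=13=1101 popcount=3 -> skip
r=14=1110 popcount=3 -> skip
r=15=1111 popcount=4 -> skip
r=16=10000 popcount=1 -> skip
r=17=10001 popcount=2 -> skip
r=18=10010 popcount=2 -> skip
r=19=10011 popcount=3 -> skip
r=20=10100 popcount=2 -> skip
r=21=10101 popcount=3 -> skip
r=22=10110 popcount=3 -> skip
r=23=10111 popcount=4 -> skip
r=24=11000 popcount=2 -> skip
r=25=11001 popcount=3 -> skip
r=26=11010 popcount=3 -> skip
r=27=11011 popcount=4 -> skip
r=28=11100 popcount=3 -> skip
r=29=11101 popcount=4 -> skip
r=30=11110 popcount=4 -> skip
r=31=11111 popcount=5 -> skip
r=32=100000 popcount=1 -> skip
r=33=100001 popcount=2 -> skip
r=34=100010 popcount=2 -> skip
r=35=100011 popcount=3 -> skip
r=36=100100 popcount=2 -> skip
r=37=100101 popcount=3 -> skip
Kept rows: 0

Answer: 0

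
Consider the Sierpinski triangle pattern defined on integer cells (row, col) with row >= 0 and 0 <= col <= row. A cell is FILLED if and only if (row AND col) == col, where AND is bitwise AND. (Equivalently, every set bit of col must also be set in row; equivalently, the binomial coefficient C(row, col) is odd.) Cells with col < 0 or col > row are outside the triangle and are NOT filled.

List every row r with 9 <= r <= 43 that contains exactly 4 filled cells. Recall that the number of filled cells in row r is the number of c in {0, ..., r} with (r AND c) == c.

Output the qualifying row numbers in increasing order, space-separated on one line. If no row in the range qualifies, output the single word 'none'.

Row r has 2^popcount(r) filled cells, so we need popcount(r) = log2(4) = 2.
Scan r = 9..43 and keep those with exactly 2 one-bits:
r=9=1001 popcount=2 -> KEEP
r=10=1010 popcount=2 -> KEEP
r=11=1011 popcount=3 -> skip
r=12=1100 popcount=2 -> KEEP
r=13=1101 popcount=3 -> skip
r=14=1110 popcount=3 -> skip
r=15=1111 popcount=4 -> skip
r=16=10000 popcount=1 -> skip
r=17=10001 popcount=2 -> KEEP
r=18=10010 popcount=2 -> KEEP
r=19=10011 popcount=3 -> skip
r=20=10100 popcount=2 -> KEEP
r=21=10101 popcount=3 -> skip
r=22=10110 popcount=3 -> skip
r=23=10111 popcount=4 -> skip
r=24=11000 popcount=2 -> KEEP
r=25=11001 popcount=3 -> skip
r=26=11010 popcount=3 -> skip
r=27=11011 popcount=4 -> skip
r=28=11100 popcount=3 -> skip
r=29=11101 popcount=4 -> skip
r=30=11110 popcount=4 -> skip
r=31=11111 popcount=5 -> skip
r=32=100000 popcount=1 -> skip
r=33=100001 popcount=2 -> KEEP
r=34=100010 popcount=2 -> KEEP
r=35=100011 popcount=3 -> skip
r=36=100100 popcount=2 -> KEEP
r=37=100101 popcount=3 -> skip
r=38=100110 popcount=3 -> skip
r=39=100111 popcount=4 -> skip
r=40=101000 popcount=2 -> KEEP
r=41=101001 popcount=3 -> skip
r=42=101010 popcount=3 -> skip
r=43=101011 popcount=4 -> skip
Kept rows: 9 10 12 17 18 20 24 33 34 36 40

Answer: 9 10 12 17 18 20 24 33 34 36 40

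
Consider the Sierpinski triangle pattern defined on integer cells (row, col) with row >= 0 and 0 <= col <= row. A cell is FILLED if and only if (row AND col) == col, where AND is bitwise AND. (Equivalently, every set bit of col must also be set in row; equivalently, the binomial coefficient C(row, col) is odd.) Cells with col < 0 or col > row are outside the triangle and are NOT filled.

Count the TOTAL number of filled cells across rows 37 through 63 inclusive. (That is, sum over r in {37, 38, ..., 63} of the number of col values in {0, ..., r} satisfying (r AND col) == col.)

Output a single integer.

r37=100101 pc3: +8 =8
r38=100110 pc3: +8 =16
r39=100111 pc4: +16 =32
r40=101000 pc2: +4 =36
r41=101001 pc3: +8 =44
r42=101010 pc3: +8 =52
r43=101011 pc4: +16 =68
r44=101100 pc3: +8 =76
r45=101101 pc4: +16 =92
r46=101110 pc4: +16 =108
r47=101111 pc5: +32 =140
r48=110000 pc2: +4 =144
r49=110001 pc3: +8 =152
r50=110010 pc3: +8 =160
r51=110011 pc4: +16 =176
r52=110100 pc3: +8 =184
r53=110101 pc4: +16 =200
r54=110110 pc4: +16 =216
r55=110111 pc5: +32 =248
r56=111000 pc3: +8 =256
r57=111001 pc4: +16 =272
r58=111010 pc4: +16 =288
r59=111011 pc5: +32 =320
r60=111100 pc4: +16 =336
r61=111101 pc5: +32 =368
r62=111110 pc5: +32 =400
r63=111111 pc6: +64 =464

Answer: 464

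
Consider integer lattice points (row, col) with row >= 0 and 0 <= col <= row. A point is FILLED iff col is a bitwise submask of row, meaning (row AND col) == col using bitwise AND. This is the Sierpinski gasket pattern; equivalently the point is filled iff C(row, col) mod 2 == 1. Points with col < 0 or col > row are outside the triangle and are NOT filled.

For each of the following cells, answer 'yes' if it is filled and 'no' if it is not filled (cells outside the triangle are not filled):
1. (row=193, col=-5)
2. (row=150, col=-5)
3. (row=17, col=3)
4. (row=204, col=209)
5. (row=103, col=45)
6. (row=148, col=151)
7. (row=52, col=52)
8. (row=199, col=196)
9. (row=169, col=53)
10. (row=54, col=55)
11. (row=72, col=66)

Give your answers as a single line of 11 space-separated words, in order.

(193,-5): col outside [0, 193] -> not filled
(150,-5): col outside [0, 150] -> not filled
(17,3): row=0b10001, col=0b11, row AND col = 0b1 = 1; 1 != 3 -> empty
(204,209): col outside [0, 204] -> not filled
(103,45): row=0b1100111, col=0b101101, row AND col = 0b100101 = 37; 37 != 45 -> empty
(148,151): col outside [0, 148] -> not filled
(52,52): row=0b110100, col=0b110100, row AND col = 0b110100 = 52; 52 == 52 -> filled
(199,196): row=0b11000111, col=0b11000100, row AND col = 0b11000100 = 196; 196 == 196 -> filled
(169,53): row=0b10101001, col=0b110101, row AND col = 0b100001 = 33; 33 != 53 -> empty
(54,55): col outside [0, 54] -> not filled
(72,66): row=0b1001000, col=0b1000010, row AND col = 0b1000000 = 64; 64 != 66 -> empty

Answer: no no no no no no yes yes no no no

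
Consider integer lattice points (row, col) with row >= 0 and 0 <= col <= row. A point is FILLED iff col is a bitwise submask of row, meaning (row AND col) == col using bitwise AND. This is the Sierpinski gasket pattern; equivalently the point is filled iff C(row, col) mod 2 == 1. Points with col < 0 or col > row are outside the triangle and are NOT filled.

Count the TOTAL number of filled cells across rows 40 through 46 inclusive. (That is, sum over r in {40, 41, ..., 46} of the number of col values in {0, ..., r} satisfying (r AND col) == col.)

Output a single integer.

Answer: 76

Derivation:
r40=101000 pc2: +4 =4
r41=101001 pc3: +8 =12
r42=101010 pc3: +8 =20
r43=101011 pc4: +16 =36
r44=101100 pc3: +8 =44
r45=101101 pc4: +16 =60
r46=101110 pc4: +16 =76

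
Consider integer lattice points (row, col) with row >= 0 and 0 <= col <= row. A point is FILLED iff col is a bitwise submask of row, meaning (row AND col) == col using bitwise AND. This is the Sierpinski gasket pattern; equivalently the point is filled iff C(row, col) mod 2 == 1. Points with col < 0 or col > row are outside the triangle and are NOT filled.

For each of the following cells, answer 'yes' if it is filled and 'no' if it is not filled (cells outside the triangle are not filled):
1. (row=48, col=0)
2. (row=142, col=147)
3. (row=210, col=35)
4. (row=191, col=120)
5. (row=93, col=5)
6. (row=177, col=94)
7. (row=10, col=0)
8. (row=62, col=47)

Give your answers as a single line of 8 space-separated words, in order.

(48,0): row=0b110000, col=0b0, row AND col = 0b0 = 0; 0 == 0 -> filled
(142,147): col outside [0, 142] -> not filled
(210,35): row=0b11010010, col=0b100011, row AND col = 0b10 = 2; 2 != 35 -> empty
(191,120): row=0b10111111, col=0b1111000, row AND col = 0b111000 = 56; 56 != 120 -> empty
(93,5): row=0b1011101, col=0b101, row AND col = 0b101 = 5; 5 == 5 -> filled
(177,94): row=0b10110001, col=0b1011110, row AND col = 0b10000 = 16; 16 != 94 -> empty
(10,0): row=0b1010, col=0b0, row AND col = 0b0 = 0; 0 == 0 -> filled
(62,47): row=0b111110, col=0b101111, row AND col = 0b101110 = 46; 46 != 47 -> empty

Answer: yes no no no yes no yes no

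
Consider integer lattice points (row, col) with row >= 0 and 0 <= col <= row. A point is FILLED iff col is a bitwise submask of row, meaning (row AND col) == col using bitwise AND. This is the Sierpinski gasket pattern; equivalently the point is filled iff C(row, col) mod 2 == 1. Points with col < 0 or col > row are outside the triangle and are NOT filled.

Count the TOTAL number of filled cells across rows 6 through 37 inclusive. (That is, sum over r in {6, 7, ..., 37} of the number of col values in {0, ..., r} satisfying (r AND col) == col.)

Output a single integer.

Answer: 258

Derivation:
r6=110 pc2: +4 =4
r7=111 pc3: +8 =12
r8=1000 pc1: +2 =14
r9=1001 pc2: +4 =18
r10=1010 pc2: +4 =22
r11=1011 pc3: +8 =30
r12=1100 pc2: +4 =34
r13=1101 pc3: +8 =42
r14=1110 pc3: +8 =50
r15=1111 pc4: +16 =66
r16=10000 pc1: +2 =68
r17=10001 pc2: +4 =72
r18=10010 pc2: +4 =76
r19=10011 pc3: +8 =84
r20=10100 pc2: +4 =88
r21=10101 pc3: +8 =96
r22=10110 pc3: +8 =104
r23=10111 pc4: +16 =120
r24=11000 pc2: +4 =124
r25=11001 pc3: +8 =132
r26=11010 pc3: +8 =140
r27=11011 pc4: +16 =156
r28=11100 pc3: +8 =164
r29=11101 pc4: +16 =180
r30=11110 pc4: +16 =196
r31=11111 pc5: +32 =228
r32=100000 pc1: +2 =230
r33=100001 pc2: +4 =234
r34=100010 pc2: +4 =238
r35=100011 pc3: +8 =246
r36=100100 pc2: +4 =250
r37=100101 pc3: +8 =258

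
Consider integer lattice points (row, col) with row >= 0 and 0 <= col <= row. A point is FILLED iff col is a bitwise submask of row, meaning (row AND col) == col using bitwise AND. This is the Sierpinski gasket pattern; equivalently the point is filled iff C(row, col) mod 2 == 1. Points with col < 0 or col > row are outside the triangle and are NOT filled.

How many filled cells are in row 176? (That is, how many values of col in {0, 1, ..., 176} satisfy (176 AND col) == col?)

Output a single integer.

Answer: 8

Derivation:
176 in binary = 10110000
popcount(176) = number of 1-bits in 10110000 = 3
A col c satisfies (176 AND c) == c iff every set bit of c is also set in 176; each of the 3 set bits of 176 can independently be on or off in c.
count = 2^3 = 8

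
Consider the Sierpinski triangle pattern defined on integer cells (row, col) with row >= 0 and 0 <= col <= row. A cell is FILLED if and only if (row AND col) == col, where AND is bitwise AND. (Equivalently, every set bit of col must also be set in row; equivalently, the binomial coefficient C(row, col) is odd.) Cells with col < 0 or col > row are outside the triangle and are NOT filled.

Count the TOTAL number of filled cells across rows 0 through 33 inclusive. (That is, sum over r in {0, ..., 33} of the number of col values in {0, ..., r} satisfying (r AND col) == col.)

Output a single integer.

r0=0 pc0: +1 =1
r1=1 pc1: +2 =3
r2=10 pc1: +2 =5
r3=11 pc2: +4 =9
r4=100 pc1: +2 =11
r5=101 pc2: +4 =15
r6=110 pc2: +4 =19
r7=111 pc3: +8 =27
r8=1000 pc1: +2 =29
r9=1001 pc2: +4 =33
r10=1010 pc2: +4 =37
r11=1011 pc3: +8 =45
r12=1100 pc2: +4 =49
r13=1101 pc3: +8 =57
r14=1110 pc3: +8 =65
r15=1111 pc4: +16 =81
r16=10000 pc1: +2 =83
r17=10001 pc2: +4 =87
r18=10010 pc2: +4 =91
r19=10011 pc3: +8 =99
r20=10100 pc2: +4 =103
r21=10101 pc3: +8 =111
r22=10110 pc3: +8 =119
r23=10111 pc4: +16 =135
r24=11000 pc2: +4 =139
r25=11001 pc3: +8 =147
r26=11010 pc3: +8 =155
r27=11011 pc4: +16 =171
r28=11100 pc3: +8 =179
r29=11101 pc4: +16 =195
r30=11110 pc4: +16 =211
r31=11111 pc5: +32 =243
r32=100000 pc1: +2 =245
r33=100001 pc2: +4 =249

Answer: 249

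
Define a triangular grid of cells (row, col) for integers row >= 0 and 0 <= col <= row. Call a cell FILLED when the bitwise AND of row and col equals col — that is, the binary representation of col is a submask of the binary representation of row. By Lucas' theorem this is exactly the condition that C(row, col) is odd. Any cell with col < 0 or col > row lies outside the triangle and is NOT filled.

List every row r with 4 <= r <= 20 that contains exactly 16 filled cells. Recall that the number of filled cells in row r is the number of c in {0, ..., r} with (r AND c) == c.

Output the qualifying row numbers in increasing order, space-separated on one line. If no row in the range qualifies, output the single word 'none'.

Row r has 2^popcount(r) filled cells, so we need popcount(r) = log2(16) = 4.
Scan r = 4..20 and keep those with exactly 4 one-bits:
r=4=100 popcount=1 -> skip
r=5=101 popcount=2 -> skip
r=6=110 popcount=2 -> skip
r=7=111 popcount=3 -> skip
r=8=1000 popcount=1 -> skip
r=9=1001 popcount=2 -> skip
r=10=1010 popcount=2 -> skip
r=11=1011 popcount=3 -> skip
r=12=1100 popcount=2 -> skip
r=13=1101 popcount=3 -> skip
r=14=1110 popcount=3 -> skip
r=15=1111 popcount=4 -> KEEP
r=16=10000 popcount=1 -> skip
r=17=10001 popcount=2 -> skip
r=18=10010 popcount=2 -> skip
r=19=10011 popcount=3 -> skip
r=20=10100 popcount=2 -> skip
Kept rows: 15

Answer: 15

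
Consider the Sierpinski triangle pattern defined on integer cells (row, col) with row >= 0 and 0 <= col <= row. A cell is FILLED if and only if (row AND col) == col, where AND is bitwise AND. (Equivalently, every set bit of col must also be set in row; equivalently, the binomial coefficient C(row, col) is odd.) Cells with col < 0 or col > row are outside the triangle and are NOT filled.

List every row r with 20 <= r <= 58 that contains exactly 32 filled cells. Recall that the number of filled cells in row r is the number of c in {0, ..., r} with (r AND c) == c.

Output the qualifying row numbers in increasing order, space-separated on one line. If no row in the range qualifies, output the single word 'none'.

Answer: 31 47 55

Derivation:
Row r has 2^popcount(r) filled cells, so we need popcount(r) = log2(32) = 5.
Scan r = 20..58 and keep those with exactly 5 one-bits:
r=20=10100 popcount=2 -> skip
r=21=10101 popcount=3 -> skip
r=22=10110 popcount=3 -> skip
r=23=10111 popcount=4 -> skip
r=24=11000 popcount=2 -> skip
r=25=11001 popcount=3 -> skip
r=26=11010 popcount=3 -> skip
r=27=11011 popcount=4 -> skip
r=28=11100 popcount=3 -> skip
r=29=11101 popcount=4 -> skip
r=30=11110 popcount=4 -> skip
r=31=11111 popcount=5 -> KEEP
r=32=100000 popcount=1 -> skip
r=33=100001 popcount=2 -> skip
r=34=100010 popcount=2 -> skip
r=35=100011 popcount=3 -> skip
r=36=100100 popcount=2 -> skip
r=37=100101 popcount=3 -> skip
r=38=100110 popcount=3 -> skip
r=39=100111 popcount=4 -> skip
r=40=101000 popcount=2 -> skip
r=41=101001 popcount=3 -> skip
r=42=101010 popcount=3 -> skip
r=43=101011 popcount=4 -> skip
r=44=101100 popcount=3 -> skip
r=45=101101 popcount=4 -> skip
r=46=101110 popcount=4 -> skip
r=47=101111 popcount=5 -> KEEP
r=48=110000 popcount=2 -> skip
r=49=110001 popcount=3 -> skip
r=50=110010 popcount=3 -> skip
r=51=110011 popcount=4 -> skip
r=52=110100 popcount=3 -> skip
r=53=110101 popcount=4 -> skip
r=54=110110 popcount=4 -> skip
r=55=110111 popcount=5 -> KEEP
r=56=111000 popcount=3 -> skip
r=57=111001 popcount=4 -> skip
r=58=111010 popcount=4 -> skip
Kept rows: 31 47 55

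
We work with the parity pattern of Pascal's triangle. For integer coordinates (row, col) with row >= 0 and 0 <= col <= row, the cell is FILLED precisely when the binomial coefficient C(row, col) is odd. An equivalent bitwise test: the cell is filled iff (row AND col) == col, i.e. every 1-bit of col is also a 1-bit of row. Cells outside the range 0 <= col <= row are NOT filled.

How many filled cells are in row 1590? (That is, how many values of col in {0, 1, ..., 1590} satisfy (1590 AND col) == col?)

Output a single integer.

1590 in binary = 11000110110
popcount(1590) = number of 1-bits in 11000110110 = 6
A col c satisfies (1590 AND c) == c iff every set bit of c is also set in 1590; each of the 6 set bits of 1590 can independently be on or off in c.
count = 2^6 = 64

Answer: 64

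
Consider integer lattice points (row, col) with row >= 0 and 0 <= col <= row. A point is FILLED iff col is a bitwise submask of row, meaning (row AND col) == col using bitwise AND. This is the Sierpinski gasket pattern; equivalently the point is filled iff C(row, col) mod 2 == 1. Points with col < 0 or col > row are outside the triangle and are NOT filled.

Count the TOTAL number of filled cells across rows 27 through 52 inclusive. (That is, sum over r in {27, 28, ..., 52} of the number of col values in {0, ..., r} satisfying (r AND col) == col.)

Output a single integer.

r27=11011 pc4: +16 =16
r28=11100 pc3: +8 =24
r29=11101 pc4: +16 =40
r30=11110 pc4: +16 =56
r31=11111 pc5: +32 =88
r32=100000 pc1: +2 =90
r33=100001 pc2: +4 =94
r34=100010 pc2: +4 =98
r35=100011 pc3: +8 =106
r36=100100 pc2: +4 =110
r37=100101 pc3: +8 =118
r38=100110 pc3: +8 =126
r39=100111 pc4: +16 =142
r40=101000 pc2: +4 =146
r41=101001 pc3: +8 =154
r42=101010 pc3: +8 =162
r43=101011 pc4: +16 =178
r44=101100 pc3: +8 =186
r45=101101 pc4: +16 =202
r46=101110 pc4: +16 =218
r47=101111 pc5: +32 =250
r48=110000 pc2: +4 =254
r49=110001 pc3: +8 =262
r50=110010 pc3: +8 =270
r51=110011 pc4: +16 =286
r52=110100 pc3: +8 =294

Answer: 294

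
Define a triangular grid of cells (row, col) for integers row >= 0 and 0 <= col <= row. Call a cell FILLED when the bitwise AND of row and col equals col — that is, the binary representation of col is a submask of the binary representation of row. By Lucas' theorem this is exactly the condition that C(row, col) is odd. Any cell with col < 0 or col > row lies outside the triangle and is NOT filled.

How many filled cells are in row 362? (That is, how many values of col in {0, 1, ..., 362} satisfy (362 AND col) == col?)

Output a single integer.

362 in binary = 101101010
popcount(362) = number of 1-bits in 101101010 = 5
A col c satisfies (362 AND c) == c iff every set bit of c is also set in 362; each of the 5 set bits of 362 can independently be on or off in c.
count = 2^5 = 32

Answer: 32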